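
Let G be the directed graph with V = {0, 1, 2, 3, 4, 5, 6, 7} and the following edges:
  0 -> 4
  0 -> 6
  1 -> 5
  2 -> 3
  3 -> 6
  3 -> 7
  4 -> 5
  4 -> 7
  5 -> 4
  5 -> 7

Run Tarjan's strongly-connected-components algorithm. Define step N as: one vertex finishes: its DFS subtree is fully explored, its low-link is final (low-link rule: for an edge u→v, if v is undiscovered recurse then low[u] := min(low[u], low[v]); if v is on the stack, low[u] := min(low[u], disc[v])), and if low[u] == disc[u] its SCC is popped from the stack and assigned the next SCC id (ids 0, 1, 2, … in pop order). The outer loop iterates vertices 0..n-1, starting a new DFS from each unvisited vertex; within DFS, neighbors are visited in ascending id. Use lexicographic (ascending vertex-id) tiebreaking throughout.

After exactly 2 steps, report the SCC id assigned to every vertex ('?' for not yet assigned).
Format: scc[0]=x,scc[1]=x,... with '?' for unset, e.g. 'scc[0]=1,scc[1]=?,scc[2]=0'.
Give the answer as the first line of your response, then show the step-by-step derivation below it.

scc[0]=?,scc[1]=?,scc[2]=?,scc[3]=?,scc[4]=?,scc[5]=?,scc[6]=?,scc[7]=0

step 1: low=(low[0]=0,low[1]=?,low[2]=?,low[3]=?,low[4]=1,low[5]=1,low[6]=?,low[7]=3); scc=(scc[0]=?,scc[1]=?,scc[2]=?,scc[3]=?,scc[4]=?,scc[5]=?,scc[6]=?,scc[7]=0)
step 2: low=(low[0]=0,low[1]=?,low[2]=?,low[3]=?,low[4]=1,low[5]=1,low[6]=?,low[7]=3); scc=(scc[0]=?,scc[1]=?,scc[2]=?,scc[3]=?,scc[4]=?,scc[5]=?,scc[6]=?,scc[7]=0)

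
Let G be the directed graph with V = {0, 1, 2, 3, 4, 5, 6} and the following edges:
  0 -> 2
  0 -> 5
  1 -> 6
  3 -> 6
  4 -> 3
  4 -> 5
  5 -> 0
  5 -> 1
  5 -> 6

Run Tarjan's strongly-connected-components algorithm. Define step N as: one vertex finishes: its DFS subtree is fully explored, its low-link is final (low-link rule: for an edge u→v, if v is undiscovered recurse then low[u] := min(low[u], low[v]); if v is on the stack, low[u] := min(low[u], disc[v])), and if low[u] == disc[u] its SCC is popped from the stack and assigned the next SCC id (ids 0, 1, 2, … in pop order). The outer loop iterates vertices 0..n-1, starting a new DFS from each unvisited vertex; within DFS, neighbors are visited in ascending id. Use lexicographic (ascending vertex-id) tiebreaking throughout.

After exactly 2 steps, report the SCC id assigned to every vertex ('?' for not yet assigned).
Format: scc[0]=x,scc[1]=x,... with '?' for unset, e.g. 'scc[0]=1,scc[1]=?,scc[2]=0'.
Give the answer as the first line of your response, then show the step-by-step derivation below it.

scc[0]=?,scc[1]=?,scc[2]=0,scc[3]=?,scc[4]=?,scc[5]=?,scc[6]=1

step 1: low=(low[0]=0,low[1]=?,low[2]=1,low[3]=?,low[4]=?,low[5]=?,low[6]=?); scc=(scc[0]=?,scc[1]=?,scc[2]=0,scc[3]=?,scc[4]=?,scc[5]=?,scc[6]=?)
step 2: low=(low[0]=0,low[1]=3,low[2]=1,low[3]=?,low[4]=?,low[5]=0,low[6]=4); scc=(scc[0]=?,scc[1]=?,scc[2]=0,scc[3]=?,scc[4]=?,scc[5]=?,scc[6]=1)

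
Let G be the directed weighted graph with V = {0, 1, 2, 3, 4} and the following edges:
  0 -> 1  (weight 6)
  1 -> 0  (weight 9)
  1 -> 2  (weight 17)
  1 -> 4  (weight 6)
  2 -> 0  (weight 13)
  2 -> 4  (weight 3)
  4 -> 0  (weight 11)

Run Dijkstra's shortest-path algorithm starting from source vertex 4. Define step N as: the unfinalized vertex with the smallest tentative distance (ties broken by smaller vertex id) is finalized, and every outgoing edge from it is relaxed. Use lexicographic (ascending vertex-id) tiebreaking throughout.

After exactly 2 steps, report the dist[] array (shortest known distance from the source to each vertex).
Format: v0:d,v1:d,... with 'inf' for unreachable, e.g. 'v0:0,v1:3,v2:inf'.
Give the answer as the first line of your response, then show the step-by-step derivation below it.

v0:11,v1:17,v2:inf,v3:inf,v4:0

step 1: dist = v0:11,v1:inf,v2:inf,v3:inf,v4:0
step 2: dist = v0:11,v1:17,v2:inf,v3:inf,v4:0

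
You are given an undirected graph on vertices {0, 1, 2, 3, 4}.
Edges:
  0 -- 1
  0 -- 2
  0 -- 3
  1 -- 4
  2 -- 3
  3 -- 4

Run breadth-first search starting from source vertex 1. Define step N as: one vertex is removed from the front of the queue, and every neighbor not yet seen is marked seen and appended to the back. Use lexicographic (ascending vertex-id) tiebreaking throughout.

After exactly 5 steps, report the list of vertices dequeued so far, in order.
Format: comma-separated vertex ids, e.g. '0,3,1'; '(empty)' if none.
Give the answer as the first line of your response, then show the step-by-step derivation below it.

1,0,4,2,3

step 1: dequeue 1; queue=[0,4]; order=1
step 2: dequeue 0; queue=[4,2,3]; order=1,0
step 3: dequeue 4; queue=[2,3]; order=1,0,4
step 4: dequeue 2; queue=[3]; order=1,0,4,2
step 5: dequeue 3; queue=[(empty)]; order=1,0,4,2,3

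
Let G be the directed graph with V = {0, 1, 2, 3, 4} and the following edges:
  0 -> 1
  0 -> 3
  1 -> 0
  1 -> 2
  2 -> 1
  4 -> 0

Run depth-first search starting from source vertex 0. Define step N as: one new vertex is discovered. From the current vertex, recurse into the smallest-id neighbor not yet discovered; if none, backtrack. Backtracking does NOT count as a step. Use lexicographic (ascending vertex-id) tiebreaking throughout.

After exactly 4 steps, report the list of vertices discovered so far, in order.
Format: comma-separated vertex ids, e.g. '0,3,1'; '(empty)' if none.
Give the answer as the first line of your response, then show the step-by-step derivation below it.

0,1,2,3

step 1: discover 0; path=0; order=0
step 2: discover 1; path=0>1; order=0,1
step 3: discover 2; path=0>1>2; order=0,1,2
step 4: discover 3; path=0>3; order=0,1,2,3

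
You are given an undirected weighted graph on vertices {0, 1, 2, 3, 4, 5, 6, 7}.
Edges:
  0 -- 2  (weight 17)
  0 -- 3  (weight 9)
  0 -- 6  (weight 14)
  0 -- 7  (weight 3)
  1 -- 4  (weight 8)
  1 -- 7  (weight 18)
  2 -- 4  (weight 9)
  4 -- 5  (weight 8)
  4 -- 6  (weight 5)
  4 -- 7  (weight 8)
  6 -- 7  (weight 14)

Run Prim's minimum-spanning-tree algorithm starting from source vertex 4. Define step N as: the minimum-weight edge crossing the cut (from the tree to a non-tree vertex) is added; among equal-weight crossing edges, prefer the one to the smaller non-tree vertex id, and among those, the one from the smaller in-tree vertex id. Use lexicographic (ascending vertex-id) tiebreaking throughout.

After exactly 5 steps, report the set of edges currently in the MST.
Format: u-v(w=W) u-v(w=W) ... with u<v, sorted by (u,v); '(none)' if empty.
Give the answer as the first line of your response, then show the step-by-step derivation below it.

0-7(w=3) 1-4(w=8) 4-5(w=8) 4-6(w=5) 4-7(w=8)

step 1: add edge 4-6 (w=5); MST = {4-6(w=5)}
step 2: add edge 1-4 (w=8); MST = {1-4(w=8) 4-6(w=5)}
step 3: add edge 4-5 (w=8); MST = {1-4(w=8) 4-5(w=8) 4-6(w=5)}
step 4: add edge 4-7 (w=8); MST = {1-4(w=8) 4-5(w=8) 4-6(w=5) 4-7(w=8)}
step 5: add edge 0-7 (w=3); MST = {0-7(w=3) 1-4(w=8) 4-5(w=8) 4-6(w=5) 4-7(w=8)}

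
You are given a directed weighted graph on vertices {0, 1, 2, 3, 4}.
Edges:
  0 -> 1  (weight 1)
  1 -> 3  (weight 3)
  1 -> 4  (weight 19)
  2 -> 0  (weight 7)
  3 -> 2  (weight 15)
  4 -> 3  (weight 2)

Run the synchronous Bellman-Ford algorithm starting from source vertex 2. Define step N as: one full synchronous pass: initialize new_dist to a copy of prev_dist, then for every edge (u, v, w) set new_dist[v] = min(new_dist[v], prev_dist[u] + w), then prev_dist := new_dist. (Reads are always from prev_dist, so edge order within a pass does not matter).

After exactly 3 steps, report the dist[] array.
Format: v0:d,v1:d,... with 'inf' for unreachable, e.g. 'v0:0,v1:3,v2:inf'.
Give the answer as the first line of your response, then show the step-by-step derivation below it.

v0:7,v1:8,v2:0,v3:11,v4:27

step 1: dist = v0:7,v1:inf,v2:0,v3:inf,v4:inf
step 2: dist = v0:7,v1:8,v2:0,v3:inf,v4:inf
step 3: dist = v0:7,v1:8,v2:0,v3:11,v4:27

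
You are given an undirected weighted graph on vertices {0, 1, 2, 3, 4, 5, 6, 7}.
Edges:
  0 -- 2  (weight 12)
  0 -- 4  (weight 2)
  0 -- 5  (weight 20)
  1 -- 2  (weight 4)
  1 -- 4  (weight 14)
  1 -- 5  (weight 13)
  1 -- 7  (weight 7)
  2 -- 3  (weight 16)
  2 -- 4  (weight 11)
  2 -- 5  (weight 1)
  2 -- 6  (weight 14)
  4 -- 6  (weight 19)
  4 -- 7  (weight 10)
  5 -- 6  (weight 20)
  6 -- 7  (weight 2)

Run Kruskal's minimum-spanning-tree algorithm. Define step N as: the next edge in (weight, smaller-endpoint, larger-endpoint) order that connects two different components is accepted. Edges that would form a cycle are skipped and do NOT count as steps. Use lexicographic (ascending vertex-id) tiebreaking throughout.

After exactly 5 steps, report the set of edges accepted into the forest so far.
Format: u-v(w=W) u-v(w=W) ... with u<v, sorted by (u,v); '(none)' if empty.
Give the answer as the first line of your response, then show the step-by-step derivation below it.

0-4(w=2) 1-2(w=4) 1-7(w=7) 2-5(w=1) 6-7(w=2)

step 1: add edge 2-5 (w=1); MST = {2-5(w=1)}
step 2: add edge 0-4 (w=2); MST = {0-4(w=2) 2-5(w=1)}
step 3: add edge 6-7 (w=2); MST = {0-4(w=2) 2-5(w=1) 6-7(w=2)}
step 4: add edge 1-2 (w=4); MST = {0-4(w=2) 1-2(w=4) 2-5(w=1) 6-7(w=2)}
step 5: add edge 1-7 (w=7); MST = {0-4(w=2) 1-2(w=4) 1-7(w=7) 2-5(w=1) 6-7(w=2)}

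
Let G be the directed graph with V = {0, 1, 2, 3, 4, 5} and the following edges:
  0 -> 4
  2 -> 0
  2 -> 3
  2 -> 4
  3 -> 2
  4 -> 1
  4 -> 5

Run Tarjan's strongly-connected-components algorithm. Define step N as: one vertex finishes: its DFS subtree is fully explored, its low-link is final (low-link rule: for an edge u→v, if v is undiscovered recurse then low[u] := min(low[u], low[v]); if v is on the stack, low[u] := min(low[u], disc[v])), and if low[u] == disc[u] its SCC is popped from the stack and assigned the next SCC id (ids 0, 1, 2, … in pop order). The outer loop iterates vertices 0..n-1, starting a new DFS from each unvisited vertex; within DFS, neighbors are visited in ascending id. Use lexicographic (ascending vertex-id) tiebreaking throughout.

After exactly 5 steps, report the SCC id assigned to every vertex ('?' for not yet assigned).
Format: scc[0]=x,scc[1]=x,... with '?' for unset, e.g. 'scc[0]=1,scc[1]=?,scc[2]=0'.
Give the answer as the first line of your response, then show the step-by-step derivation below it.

scc[0]=3,scc[1]=0,scc[2]=?,scc[3]=?,scc[4]=2,scc[5]=1

step 1: low=(low[0]=0,low[1]=2,low[2]=?,low[3]=?,low[4]=1,low[5]=?); scc=(scc[0]=?,scc[1]=0,scc[2]=?,scc[3]=?,scc[4]=?,scc[5]=?)
step 2: low=(low[0]=0,low[1]=2,low[2]=?,low[3]=?,low[4]=1,low[5]=3); scc=(scc[0]=?,scc[1]=0,scc[2]=?,scc[3]=?,scc[4]=?,scc[5]=1)
step 3: low=(low[0]=0,low[1]=2,low[2]=?,low[3]=?,low[4]=1,low[5]=3); scc=(scc[0]=?,scc[1]=0,scc[2]=?,scc[3]=?,scc[4]=2,scc[5]=1)
step 4: low=(low[0]=0,low[1]=2,low[2]=?,low[3]=?,low[4]=1,low[5]=3); scc=(scc[0]=3,scc[1]=0,scc[2]=?,scc[3]=?,scc[4]=2,scc[5]=1)
step 5: low=(low[0]=0,low[1]=2,low[2]=4,low[3]=4,low[4]=1,low[5]=3); scc=(scc[0]=3,scc[1]=0,scc[2]=?,scc[3]=?,scc[4]=2,scc[5]=1)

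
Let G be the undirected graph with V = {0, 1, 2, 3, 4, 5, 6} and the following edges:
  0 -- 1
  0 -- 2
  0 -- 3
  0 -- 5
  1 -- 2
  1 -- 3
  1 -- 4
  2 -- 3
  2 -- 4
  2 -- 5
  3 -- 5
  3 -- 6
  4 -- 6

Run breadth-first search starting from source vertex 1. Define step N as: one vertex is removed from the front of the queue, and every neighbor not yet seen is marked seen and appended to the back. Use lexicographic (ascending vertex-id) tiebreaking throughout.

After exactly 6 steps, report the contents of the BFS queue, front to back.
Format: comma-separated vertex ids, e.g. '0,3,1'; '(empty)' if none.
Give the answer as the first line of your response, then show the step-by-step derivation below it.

6

step 1: dequeue 1; queue=[0,2,3,4]; order=1
step 2: dequeue 0; queue=[2,3,4,5]; order=1,0
step 3: dequeue 2; queue=[3,4,5]; order=1,0,2
step 4: dequeue 3; queue=[4,5,6]; order=1,0,2,3
step 5: dequeue 4; queue=[5,6]; order=1,0,2,3,4
step 6: dequeue 5; queue=[6]; order=1,0,2,3,4,5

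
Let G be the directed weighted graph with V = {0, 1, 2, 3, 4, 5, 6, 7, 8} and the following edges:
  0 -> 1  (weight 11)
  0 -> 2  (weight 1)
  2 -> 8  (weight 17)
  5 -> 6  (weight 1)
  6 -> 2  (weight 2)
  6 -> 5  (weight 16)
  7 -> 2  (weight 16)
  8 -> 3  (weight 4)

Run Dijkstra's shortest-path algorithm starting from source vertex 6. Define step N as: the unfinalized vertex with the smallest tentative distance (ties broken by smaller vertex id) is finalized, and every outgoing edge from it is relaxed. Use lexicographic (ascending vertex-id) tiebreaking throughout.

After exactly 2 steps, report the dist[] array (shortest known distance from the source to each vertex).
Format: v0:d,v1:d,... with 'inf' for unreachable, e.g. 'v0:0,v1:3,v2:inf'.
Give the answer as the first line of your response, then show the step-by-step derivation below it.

v0:inf,v1:inf,v2:2,v3:inf,v4:inf,v5:16,v6:0,v7:inf,v8:19

step 1: dist = v0:inf,v1:inf,v2:2,v3:inf,v4:inf,v5:16,v6:0,v7:inf,v8:inf
step 2: dist = v0:inf,v1:inf,v2:2,v3:inf,v4:inf,v5:16,v6:0,v7:inf,v8:19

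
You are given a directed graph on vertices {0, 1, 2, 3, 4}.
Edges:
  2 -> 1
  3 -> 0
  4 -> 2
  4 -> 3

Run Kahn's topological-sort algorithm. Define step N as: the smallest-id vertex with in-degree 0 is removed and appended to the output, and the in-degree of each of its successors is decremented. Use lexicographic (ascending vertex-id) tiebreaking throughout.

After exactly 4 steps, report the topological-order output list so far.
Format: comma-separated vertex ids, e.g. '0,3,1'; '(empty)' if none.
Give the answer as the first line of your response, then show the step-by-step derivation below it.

4,2,1,3

step 1: output 4; order=[4]; indeg=(1,1,0,0,0)
step 2: output 2; order=[4,2]; indeg=(1,0,0,0,0)
step 3: output 1; order=[4,2,1]; indeg=(1,0,0,0,0)
step 4: output 3; order=[4,2,1,3]; indeg=(0,0,0,0,0)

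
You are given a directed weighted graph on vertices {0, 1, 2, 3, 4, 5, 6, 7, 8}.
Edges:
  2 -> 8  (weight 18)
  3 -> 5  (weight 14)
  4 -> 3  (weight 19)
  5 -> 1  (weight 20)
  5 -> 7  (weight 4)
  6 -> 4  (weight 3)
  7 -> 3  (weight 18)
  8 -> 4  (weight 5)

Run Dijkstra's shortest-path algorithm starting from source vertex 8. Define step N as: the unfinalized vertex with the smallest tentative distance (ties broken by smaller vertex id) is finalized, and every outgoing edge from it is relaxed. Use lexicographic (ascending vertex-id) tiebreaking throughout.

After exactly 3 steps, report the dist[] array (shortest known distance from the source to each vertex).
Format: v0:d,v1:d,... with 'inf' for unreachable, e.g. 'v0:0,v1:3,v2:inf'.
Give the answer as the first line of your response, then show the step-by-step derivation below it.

v0:inf,v1:inf,v2:inf,v3:24,v4:5,v5:38,v6:inf,v7:inf,v8:0

step 1: dist = v0:inf,v1:inf,v2:inf,v3:inf,v4:5,v5:inf,v6:inf,v7:inf,v8:0
step 2: dist = v0:inf,v1:inf,v2:inf,v3:24,v4:5,v5:inf,v6:inf,v7:inf,v8:0
step 3: dist = v0:inf,v1:inf,v2:inf,v3:24,v4:5,v5:38,v6:inf,v7:inf,v8:0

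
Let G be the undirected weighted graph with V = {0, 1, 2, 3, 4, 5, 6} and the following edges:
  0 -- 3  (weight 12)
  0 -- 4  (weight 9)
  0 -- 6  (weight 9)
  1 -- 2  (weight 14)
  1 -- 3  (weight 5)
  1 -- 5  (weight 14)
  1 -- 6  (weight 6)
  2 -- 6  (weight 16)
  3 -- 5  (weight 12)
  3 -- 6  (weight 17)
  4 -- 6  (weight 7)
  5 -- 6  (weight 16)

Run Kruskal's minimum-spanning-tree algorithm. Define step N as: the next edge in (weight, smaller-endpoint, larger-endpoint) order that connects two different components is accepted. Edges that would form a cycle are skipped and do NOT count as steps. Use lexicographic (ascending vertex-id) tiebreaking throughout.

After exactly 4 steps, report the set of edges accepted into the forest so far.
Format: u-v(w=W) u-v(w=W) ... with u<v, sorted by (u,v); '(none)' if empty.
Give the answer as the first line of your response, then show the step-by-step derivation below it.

0-4(w=9) 1-3(w=5) 1-6(w=6) 4-6(w=7)

step 1: add edge 1-3 (w=5); MST = {1-3(w=5)}
step 2: add edge 1-6 (w=6); MST = {1-3(w=5) 1-6(w=6)}
step 3: add edge 4-6 (w=7); MST = {1-3(w=5) 1-6(w=6) 4-6(w=7)}
step 4: add edge 0-4 (w=9); MST = {0-4(w=9) 1-3(w=5) 1-6(w=6) 4-6(w=7)}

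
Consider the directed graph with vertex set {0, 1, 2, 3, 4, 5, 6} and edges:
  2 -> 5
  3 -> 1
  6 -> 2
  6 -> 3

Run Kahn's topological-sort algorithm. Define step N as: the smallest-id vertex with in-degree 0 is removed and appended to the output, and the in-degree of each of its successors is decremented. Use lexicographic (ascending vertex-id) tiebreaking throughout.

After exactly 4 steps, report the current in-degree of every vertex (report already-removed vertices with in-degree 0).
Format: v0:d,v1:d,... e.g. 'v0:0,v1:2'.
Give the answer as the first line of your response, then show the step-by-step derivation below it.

v0:0,v1:1,v2:0,v3:0,v4:0,v5:0,v6:0

step 1: output 0; order=[0]; indeg=(0,1,1,1,0,1,0)
step 2: output 4; order=[0,4]; indeg=(0,1,1,1,0,1,0)
step 3: output 6; order=[0,4,6]; indeg=(0,1,0,0,0,1,0)
step 4: output 2; order=[0,4,6,2]; indeg=(0,1,0,0,0,0,0)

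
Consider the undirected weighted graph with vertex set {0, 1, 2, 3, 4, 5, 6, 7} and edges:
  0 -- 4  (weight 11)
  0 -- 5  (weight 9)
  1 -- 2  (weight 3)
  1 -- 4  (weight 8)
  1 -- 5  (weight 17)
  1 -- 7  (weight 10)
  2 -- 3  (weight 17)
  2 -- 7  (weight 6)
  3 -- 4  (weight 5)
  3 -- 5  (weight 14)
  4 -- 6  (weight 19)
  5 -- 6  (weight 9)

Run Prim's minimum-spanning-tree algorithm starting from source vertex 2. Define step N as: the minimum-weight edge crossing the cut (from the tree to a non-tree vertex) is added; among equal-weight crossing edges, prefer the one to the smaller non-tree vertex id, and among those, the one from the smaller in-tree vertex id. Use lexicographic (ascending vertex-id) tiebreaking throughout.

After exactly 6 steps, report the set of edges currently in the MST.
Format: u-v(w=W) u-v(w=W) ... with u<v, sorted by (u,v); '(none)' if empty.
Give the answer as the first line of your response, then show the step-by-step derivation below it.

0-4(w=11) 0-5(w=9) 1-2(w=3) 1-4(w=8) 2-7(w=6) 3-4(w=5)

step 1: add edge 1-2 (w=3); MST = {1-2(w=3)}
step 2: add edge 2-7 (w=6); MST = {1-2(w=3) 2-7(w=6)}
step 3: add edge 1-4 (w=8); MST = {1-2(w=3) 1-4(w=8) 2-7(w=6)}
step 4: add edge 3-4 (w=5); MST = {1-2(w=3) 1-4(w=8) 2-7(w=6) 3-4(w=5)}
step 5: add edge 0-4 (w=11); MST = {0-4(w=11) 1-2(w=3) 1-4(w=8) 2-7(w=6) 3-4(w=5)}
step 6: add edge 0-5 (w=9); MST = {0-4(w=11) 0-5(w=9) 1-2(w=3) 1-4(w=8) 2-7(w=6) 3-4(w=5)}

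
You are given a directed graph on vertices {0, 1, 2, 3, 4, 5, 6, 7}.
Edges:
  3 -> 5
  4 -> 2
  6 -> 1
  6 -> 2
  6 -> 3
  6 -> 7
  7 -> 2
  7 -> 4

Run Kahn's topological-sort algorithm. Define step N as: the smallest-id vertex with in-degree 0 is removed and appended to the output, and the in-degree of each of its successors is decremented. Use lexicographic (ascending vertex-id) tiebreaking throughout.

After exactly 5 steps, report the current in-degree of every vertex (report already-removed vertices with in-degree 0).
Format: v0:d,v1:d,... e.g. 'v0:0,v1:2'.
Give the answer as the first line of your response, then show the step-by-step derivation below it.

v0:0,v1:0,v2:2,v3:0,v4:1,v5:0,v6:0,v7:0

step 1: output 0; order=[0]; indeg=(0,1,3,1,1,1,0,1)
step 2: output 6; order=[0,6]; indeg=(0,0,2,0,1,1,0,0)
step 3: output 1; order=[0,6,1]; indeg=(0,0,2,0,1,1,0,0)
step 4: output 3; order=[0,6,1,3]; indeg=(0,0,2,0,1,0,0,0)
step 5: output 5; order=[0,6,1,3,5]; indeg=(0,0,2,0,1,0,0,0)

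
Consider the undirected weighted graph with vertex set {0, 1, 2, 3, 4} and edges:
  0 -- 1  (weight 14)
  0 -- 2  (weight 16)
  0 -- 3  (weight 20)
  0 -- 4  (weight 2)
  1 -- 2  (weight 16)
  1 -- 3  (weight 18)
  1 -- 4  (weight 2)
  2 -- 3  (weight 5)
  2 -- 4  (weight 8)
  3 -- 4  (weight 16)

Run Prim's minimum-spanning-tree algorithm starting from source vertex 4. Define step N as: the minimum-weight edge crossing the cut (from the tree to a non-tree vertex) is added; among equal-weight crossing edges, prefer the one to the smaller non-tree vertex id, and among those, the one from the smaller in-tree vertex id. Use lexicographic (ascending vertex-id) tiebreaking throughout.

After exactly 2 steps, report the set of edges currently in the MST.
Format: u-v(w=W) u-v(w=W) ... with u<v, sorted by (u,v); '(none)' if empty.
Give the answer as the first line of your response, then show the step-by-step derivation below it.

0-4(w=2) 1-4(w=2)

step 1: add edge 0-4 (w=2); MST = {0-4(w=2)}
step 2: add edge 1-4 (w=2); MST = {0-4(w=2) 1-4(w=2)}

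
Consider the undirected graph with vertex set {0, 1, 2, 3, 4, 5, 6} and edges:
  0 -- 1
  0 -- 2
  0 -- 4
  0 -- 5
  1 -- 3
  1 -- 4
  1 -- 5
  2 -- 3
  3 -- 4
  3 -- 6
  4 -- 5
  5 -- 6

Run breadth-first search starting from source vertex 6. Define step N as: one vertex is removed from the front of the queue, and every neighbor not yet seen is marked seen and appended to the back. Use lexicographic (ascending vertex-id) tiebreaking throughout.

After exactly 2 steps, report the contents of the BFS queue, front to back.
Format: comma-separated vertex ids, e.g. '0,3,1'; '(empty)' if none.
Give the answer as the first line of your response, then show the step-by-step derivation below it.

5,1,2,4

step 1: dequeue 6; queue=[3,5]; order=6
step 2: dequeue 3; queue=[5,1,2,4]; order=6,3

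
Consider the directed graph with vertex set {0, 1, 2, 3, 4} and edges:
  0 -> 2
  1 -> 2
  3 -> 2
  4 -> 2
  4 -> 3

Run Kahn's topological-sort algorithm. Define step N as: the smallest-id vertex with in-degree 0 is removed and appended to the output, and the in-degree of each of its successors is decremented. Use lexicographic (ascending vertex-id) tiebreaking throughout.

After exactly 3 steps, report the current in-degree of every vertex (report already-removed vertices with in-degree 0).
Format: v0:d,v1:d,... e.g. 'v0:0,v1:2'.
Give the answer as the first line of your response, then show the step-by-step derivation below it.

v0:0,v1:0,v2:1,v3:0,v4:0

step 1: output 0; order=[0]; indeg=(0,0,3,1,0)
step 2: output 1; order=[0,1]; indeg=(0,0,2,1,0)
step 3: output 4; order=[0,1,4]; indeg=(0,0,1,0,0)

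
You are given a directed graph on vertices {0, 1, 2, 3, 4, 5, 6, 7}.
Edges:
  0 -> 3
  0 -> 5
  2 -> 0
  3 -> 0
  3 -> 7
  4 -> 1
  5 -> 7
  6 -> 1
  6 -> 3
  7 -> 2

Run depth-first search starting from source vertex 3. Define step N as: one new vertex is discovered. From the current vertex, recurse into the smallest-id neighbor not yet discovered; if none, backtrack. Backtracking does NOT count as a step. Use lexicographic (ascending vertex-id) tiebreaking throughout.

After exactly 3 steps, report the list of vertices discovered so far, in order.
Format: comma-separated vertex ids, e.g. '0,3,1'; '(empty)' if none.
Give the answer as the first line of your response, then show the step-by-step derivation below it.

3,0,5

step 1: discover 3; path=3; order=3
step 2: discover 0; path=3>0; order=3,0
step 3: discover 5; path=3>0>5; order=3,0,5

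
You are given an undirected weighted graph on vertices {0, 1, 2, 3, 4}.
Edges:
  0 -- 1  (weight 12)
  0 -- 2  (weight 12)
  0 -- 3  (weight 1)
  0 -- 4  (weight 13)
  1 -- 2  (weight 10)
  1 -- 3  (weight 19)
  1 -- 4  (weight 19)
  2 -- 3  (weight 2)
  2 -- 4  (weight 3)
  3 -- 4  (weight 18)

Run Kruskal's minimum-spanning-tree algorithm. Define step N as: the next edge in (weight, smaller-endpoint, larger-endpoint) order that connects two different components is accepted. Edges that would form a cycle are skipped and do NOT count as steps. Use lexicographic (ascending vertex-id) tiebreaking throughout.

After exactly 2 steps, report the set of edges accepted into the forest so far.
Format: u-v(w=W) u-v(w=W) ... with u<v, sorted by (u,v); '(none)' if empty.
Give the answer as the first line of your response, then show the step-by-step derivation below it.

0-3(w=1) 2-3(w=2)

step 1: add edge 0-3 (w=1); MST = {0-3(w=1)}
step 2: add edge 2-3 (w=2); MST = {0-3(w=1) 2-3(w=2)}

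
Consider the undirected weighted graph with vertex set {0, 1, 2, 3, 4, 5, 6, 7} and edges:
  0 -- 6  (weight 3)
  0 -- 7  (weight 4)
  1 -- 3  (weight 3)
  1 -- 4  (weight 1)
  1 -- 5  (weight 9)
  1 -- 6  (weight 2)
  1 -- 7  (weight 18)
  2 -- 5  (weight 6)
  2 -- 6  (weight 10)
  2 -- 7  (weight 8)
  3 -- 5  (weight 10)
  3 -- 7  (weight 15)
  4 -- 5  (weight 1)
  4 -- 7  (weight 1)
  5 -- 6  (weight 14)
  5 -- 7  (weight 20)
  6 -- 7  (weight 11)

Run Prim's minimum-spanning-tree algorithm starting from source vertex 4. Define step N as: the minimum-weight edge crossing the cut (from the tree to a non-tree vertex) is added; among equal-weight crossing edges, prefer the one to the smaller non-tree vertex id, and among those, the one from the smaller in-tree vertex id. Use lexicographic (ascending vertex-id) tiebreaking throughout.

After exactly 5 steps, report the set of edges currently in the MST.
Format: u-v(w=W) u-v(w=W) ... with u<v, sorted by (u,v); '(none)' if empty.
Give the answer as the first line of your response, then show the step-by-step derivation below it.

0-6(w=3) 1-4(w=1) 1-6(w=2) 4-5(w=1) 4-7(w=1)

step 1: add edge 1-4 (w=1); MST = {1-4(w=1)}
step 2: add edge 4-5 (w=1); MST = {1-4(w=1) 4-5(w=1)}
step 3: add edge 4-7 (w=1); MST = {1-4(w=1) 4-5(w=1) 4-7(w=1)}
step 4: add edge 1-6 (w=2); MST = {1-4(w=1) 1-6(w=2) 4-5(w=1) 4-7(w=1)}
step 5: add edge 0-6 (w=3); MST = {0-6(w=3) 1-4(w=1) 1-6(w=2) 4-5(w=1) 4-7(w=1)}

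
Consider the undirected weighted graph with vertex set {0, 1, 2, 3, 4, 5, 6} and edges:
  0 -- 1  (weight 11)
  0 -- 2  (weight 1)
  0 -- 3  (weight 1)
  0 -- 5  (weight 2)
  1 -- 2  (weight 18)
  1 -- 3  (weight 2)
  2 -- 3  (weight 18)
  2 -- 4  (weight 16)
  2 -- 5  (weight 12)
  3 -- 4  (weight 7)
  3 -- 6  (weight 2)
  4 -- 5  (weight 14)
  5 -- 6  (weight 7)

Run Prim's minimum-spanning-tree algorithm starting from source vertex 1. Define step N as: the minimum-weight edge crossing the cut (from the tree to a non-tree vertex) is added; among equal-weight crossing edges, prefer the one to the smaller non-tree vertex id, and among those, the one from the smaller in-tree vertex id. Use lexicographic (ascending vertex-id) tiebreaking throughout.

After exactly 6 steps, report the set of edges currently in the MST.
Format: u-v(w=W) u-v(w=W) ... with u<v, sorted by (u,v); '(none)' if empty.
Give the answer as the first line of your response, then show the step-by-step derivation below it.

0-2(w=1) 0-3(w=1) 0-5(w=2) 1-3(w=2) 3-4(w=7) 3-6(w=2)

step 1: add edge 1-3 (w=2); MST = {1-3(w=2)}
step 2: add edge 0-3 (w=1); MST = {0-3(w=1) 1-3(w=2)}
step 3: add edge 0-2 (w=1); MST = {0-2(w=1) 0-3(w=1) 1-3(w=2)}
step 4: add edge 0-5 (w=2); MST = {0-2(w=1) 0-3(w=1) 0-5(w=2) 1-3(w=2)}
step 5: add edge 3-6 (w=2); MST = {0-2(w=1) 0-3(w=1) 0-5(w=2) 1-3(w=2) 3-6(w=2)}
step 6: add edge 3-4 (w=7); MST = {0-2(w=1) 0-3(w=1) 0-5(w=2) 1-3(w=2) 3-4(w=7) 3-6(w=2)}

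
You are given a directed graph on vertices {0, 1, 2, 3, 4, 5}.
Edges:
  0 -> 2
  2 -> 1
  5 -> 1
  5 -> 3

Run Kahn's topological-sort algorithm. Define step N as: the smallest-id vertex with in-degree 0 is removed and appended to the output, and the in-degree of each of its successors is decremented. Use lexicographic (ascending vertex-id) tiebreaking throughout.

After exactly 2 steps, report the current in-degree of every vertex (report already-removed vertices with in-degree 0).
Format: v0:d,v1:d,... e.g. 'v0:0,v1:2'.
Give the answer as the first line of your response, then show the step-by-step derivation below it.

v0:0,v1:1,v2:0,v3:1,v4:0,v5:0

step 1: output 0; order=[0]; indeg=(0,2,0,1,0,0)
step 2: output 2; order=[0,2]; indeg=(0,1,0,1,0,0)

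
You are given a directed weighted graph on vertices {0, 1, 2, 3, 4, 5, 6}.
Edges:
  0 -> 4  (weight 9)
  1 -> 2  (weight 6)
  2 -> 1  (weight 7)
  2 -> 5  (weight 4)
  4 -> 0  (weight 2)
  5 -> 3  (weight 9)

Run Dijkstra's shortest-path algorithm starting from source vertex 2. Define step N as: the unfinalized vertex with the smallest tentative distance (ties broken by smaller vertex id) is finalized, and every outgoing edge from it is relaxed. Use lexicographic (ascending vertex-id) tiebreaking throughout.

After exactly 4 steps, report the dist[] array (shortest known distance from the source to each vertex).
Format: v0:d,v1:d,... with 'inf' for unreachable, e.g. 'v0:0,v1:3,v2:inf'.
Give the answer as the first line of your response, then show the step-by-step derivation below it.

v0:inf,v1:7,v2:0,v3:13,v4:inf,v5:4,v6:inf

step 1: dist = v0:inf,v1:7,v2:0,v3:inf,v4:inf,v5:4,v6:inf
step 2: dist = v0:inf,v1:7,v2:0,v3:13,v4:inf,v5:4,v6:inf
step 3: dist = v0:inf,v1:7,v2:0,v3:13,v4:inf,v5:4,v6:inf
step 4: dist = v0:inf,v1:7,v2:0,v3:13,v4:inf,v5:4,v6:inf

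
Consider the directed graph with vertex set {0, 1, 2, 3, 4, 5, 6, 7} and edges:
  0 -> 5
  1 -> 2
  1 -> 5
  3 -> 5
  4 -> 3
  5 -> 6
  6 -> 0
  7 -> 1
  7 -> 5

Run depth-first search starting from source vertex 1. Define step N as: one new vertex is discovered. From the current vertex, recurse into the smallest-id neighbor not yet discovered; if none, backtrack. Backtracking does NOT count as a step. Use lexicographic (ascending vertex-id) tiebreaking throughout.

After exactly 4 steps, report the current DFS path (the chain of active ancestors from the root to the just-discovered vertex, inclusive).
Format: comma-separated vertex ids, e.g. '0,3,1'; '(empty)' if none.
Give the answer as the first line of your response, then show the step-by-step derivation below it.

1,5,6

step 1: discover 1; path=1; order=1
step 2: discover 2; path=1>2; order=1,2
step 3: discover 5; path=1>5; order=1,2,5
step 4: discover 6; path=1>5>6; order=1,2,5,6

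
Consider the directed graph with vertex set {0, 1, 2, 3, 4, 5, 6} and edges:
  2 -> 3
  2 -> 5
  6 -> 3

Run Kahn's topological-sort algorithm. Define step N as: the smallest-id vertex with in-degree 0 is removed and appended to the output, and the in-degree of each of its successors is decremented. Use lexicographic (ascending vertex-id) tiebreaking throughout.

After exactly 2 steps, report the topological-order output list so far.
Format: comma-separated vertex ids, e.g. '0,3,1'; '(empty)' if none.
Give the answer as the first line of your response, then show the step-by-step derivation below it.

0,1

step 1: output 0; order=[0]; indeg=(0,0,0,2,0,1,0)
step 2: output 1; order=[0,1]; indeg=(0,0,0,2,0,1,0)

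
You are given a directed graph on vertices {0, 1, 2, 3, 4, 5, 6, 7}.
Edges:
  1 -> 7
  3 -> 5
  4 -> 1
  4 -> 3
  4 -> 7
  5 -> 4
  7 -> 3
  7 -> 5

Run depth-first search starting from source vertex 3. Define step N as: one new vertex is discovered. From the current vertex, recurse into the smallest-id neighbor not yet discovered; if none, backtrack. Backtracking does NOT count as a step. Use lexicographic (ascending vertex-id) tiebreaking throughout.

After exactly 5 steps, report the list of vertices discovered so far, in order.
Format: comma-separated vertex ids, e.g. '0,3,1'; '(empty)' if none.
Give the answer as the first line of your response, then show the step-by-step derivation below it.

3,5,4,1,7

step 1: discover 3; path=3; order=3
step 2: discover 5; path=3>5; order=3,5
step 3: discover 4; path=3>5>4; order=3,5,4
step 4: discover 1; path=3>5>4>1; order=3,5,4,1
step 5: discover 7; path=3>5>4>1>7; order=3,5,4,1,7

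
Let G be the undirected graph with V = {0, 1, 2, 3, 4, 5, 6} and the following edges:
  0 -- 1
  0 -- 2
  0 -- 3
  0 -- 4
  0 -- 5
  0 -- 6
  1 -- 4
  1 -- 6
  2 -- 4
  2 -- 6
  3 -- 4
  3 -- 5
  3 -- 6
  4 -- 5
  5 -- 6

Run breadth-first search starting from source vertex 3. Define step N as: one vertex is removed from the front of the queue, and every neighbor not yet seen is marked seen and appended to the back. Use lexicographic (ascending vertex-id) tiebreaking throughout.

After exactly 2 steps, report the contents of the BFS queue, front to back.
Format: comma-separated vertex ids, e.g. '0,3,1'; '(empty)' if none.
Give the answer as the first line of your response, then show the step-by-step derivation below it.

4,5,6,1,2

step 1: dequeue 3; queue=[0,4,5,6]; order=3
step 2: dequeue 0; queue=[4,5,6,1,2]; order=3,0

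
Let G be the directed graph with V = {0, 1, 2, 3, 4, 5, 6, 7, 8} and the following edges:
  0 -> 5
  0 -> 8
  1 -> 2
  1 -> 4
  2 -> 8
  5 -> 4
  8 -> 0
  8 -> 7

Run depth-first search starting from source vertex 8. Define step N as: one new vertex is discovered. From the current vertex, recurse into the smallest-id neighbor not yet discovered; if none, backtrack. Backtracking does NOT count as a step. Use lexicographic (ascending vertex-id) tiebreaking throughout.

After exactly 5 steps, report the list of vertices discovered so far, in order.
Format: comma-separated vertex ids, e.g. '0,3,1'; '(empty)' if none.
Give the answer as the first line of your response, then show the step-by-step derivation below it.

8,0,5,4,7

step 1: discover 8; path=8; order=8
step 2: discover 0; path=8>0; order=8,0
step 3: discover 5; path=8>0>5; order=8,0,5
step 4: discover 4; path=8>0>5>4; order=8,0,5,4
step 5: discover 7; path=8>7; order=8,0,5,4,7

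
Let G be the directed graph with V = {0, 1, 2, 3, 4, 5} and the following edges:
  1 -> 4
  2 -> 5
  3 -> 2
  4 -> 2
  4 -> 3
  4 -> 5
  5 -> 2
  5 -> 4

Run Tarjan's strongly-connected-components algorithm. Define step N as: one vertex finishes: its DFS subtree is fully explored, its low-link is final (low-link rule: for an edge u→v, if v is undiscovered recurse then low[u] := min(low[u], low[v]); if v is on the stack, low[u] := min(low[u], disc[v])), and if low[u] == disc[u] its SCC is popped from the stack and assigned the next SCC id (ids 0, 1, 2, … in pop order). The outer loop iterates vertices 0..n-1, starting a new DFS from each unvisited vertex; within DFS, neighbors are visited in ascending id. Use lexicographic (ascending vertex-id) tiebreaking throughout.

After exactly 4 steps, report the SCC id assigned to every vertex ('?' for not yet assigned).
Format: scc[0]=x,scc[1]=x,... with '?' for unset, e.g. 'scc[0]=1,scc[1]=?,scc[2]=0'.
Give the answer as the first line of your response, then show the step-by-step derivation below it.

scc[0]=0,scc[1]=?,scc[2]=?,scc[3]=?,scc[4]=?,scc[5]=?

step 1: low=(low[0]=0,low[1]=?,low[2]=?,low[3]=?,low[4]=?,low[5]=?); scc=(scc[0]=0,scc[1]=?,scc[2]=?,scc[3]=?,scc[4]=?,scc[5]=?)
step 2: low=(low[0]=0,low[1]=1,low[2]=3,low[3]=?,low[4]=2,low[5]=2); scc=(scc[0]=0,scc[1]=?,scc[2]=?,scc[3]=?,scc[4]=?,scc[5]=?)
step 3: low=(low[0]=0,low[1]=1,low[2]=2,low[3]=?,low[4]=2,low[5]=2); scc=(scc[0]=0,scc[1]=?,scc[2]=?,scc[3]=?,scc[4]=?,scc[5]=?)
step 4: low=(low[0]=0,low[1]=1,low[2]=2,low[3]=3,low[4]=2,low[5]=2); scc=(scc[0]=0,scc[1]=?,scc[2]=?,scc[3]=?,scc[4]=?,scc[5]=?)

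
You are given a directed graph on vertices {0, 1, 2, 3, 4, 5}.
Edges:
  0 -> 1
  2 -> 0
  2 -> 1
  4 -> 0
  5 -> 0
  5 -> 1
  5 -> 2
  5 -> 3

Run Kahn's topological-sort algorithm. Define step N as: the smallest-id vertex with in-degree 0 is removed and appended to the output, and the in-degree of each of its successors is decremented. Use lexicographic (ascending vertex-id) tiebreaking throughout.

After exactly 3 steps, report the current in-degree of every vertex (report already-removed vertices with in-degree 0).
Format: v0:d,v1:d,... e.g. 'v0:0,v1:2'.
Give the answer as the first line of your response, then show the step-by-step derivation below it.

v0:0,v1:1,v2:0,v3:0,v4:0,v5:0

step 1: output 4; order=[4]; indeg=(2,3,1,1,0,0)
step 2: output 5; order=[4,5]; indeg=(1,2,0,0,0,0)
step 3: output 2; order=[4,5,2]; indeg=(0,1,0,0,0,0)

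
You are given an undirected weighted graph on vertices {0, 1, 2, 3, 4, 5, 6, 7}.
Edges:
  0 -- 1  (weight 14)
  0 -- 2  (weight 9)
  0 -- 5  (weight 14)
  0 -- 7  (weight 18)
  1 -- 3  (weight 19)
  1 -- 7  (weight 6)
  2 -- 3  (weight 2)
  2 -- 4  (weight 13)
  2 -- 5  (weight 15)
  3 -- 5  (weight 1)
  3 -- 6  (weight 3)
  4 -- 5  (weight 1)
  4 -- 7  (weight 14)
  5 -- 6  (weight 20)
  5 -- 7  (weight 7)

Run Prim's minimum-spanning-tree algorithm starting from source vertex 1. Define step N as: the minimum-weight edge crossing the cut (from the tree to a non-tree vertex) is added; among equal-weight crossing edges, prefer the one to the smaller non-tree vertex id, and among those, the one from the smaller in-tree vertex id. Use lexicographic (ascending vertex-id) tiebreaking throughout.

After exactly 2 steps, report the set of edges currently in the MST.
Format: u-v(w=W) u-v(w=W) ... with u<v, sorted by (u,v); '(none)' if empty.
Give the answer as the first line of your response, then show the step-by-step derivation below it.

1-7(w=6) 5-7(w=7)

step 1: add edge 1-7 (w=6); MST = {1-7(w=6)}
step 2: add edge 5-7 (w=7); MST = {1-7(w=6) 5-7(w=7)}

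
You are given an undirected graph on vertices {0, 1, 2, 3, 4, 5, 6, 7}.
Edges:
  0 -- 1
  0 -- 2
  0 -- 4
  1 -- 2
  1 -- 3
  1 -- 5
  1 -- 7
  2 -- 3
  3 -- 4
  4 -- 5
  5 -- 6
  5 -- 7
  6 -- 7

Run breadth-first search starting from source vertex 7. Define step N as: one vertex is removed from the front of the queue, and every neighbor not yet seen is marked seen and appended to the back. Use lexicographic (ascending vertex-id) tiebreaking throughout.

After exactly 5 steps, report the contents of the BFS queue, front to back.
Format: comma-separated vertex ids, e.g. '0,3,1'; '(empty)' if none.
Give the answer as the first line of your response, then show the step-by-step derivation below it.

2,3,4

step 1: dequeue 7; queue=[1,5,6]; order=7
step 2: dequeue 1; queue=[5,6,0,2,3]; order=7,1
step 3: dequeue 5; queue=[6,0,2,3,4]; order=7,1,5
step 4: dequeue 6; queue=[0,2,3,4]; order=7,1,5,6
step 5: dequeue 0; queue=[2,3,4]; order=7,1,5,6,0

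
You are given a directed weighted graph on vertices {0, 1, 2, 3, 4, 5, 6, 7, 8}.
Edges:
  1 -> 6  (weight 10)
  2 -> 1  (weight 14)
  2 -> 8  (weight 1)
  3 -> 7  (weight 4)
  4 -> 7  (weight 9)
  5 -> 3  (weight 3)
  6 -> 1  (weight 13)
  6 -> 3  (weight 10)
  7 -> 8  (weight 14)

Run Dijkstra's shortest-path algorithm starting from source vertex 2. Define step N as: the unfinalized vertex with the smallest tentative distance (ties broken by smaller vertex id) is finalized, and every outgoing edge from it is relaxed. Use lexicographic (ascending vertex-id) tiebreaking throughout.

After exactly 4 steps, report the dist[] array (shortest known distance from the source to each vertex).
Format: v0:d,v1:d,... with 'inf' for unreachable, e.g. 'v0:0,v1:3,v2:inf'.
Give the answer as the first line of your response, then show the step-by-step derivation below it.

v0:inf,v1:14,v2:0,v3:34,v4:inf,v5:inf,v6:24,v7:inf,v8:1

step 1: dist = v0:inf,v1:14,v2:0,v3:inf,v4:inf,v5:inf,v6:inf,v7:inf,v8:1
step 2: dist = v0:inf,v1:14,v2:0,v3:inf,v4:inf,v5:inf,v6:inf,v7:inf,v8:1
step 3: dist = v0:inf,v1:14,v2:0,v3:inf,v4:inf,v5:inf,v6:24,v7:inf,v8:1
step 4: dist = v0:inf,v1:14,v2:0,v3:34,v4:inf,v5:inf,v6:24,v7:inf,v8:1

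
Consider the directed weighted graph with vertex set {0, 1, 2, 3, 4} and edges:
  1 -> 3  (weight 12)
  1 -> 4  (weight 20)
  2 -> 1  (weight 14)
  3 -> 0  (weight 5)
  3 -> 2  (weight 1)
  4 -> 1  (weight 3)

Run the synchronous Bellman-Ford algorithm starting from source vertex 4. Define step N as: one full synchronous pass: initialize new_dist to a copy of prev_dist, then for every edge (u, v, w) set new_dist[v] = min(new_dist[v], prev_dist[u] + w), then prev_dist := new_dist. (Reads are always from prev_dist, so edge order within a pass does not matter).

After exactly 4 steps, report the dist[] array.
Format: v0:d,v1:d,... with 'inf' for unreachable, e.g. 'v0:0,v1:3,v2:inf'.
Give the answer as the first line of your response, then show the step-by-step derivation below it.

v0:20,v1:3,v2:16,v3:15,v4:0

step 1: dist = v0:inf,v1:3,v2:inf,v3:inf,v4:0
step 2: dist = v0:inf,v1:3,v2:inf,v3:15,v4:0
step 3: dist = v0:20,v1:3,v2:16,v3:15,v4:0
step 4: dist = v0:20,v1:3,v2:16,v3:15,v4:0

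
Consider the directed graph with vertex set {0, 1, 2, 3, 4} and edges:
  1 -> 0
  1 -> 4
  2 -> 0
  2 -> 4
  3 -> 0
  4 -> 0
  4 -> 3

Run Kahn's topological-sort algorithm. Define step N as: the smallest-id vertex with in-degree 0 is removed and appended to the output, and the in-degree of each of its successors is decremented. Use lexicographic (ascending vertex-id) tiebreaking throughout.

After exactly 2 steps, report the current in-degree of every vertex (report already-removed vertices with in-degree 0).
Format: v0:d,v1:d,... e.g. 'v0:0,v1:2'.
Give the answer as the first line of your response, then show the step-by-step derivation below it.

v0:2,v1:0,v2:0,v3:1,v4:0

step 1: output 1; order=[1]; indeg=(3,0,0,1,1)
step 2: output 2; order=[1,2]; indeg=(2,0,0,1,0)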